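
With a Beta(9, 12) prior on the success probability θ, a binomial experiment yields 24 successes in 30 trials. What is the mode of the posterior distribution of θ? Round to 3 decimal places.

0.653

Posterior: Beta(9+24, 12+6) = Beta(33, 18).
Mode = (33−1)/(33+18−2) = 32/49 = 0.653.
Mean = 33/(33+18) = 33/51 = 0.647.
This is the posterior mode — the MAP estimate.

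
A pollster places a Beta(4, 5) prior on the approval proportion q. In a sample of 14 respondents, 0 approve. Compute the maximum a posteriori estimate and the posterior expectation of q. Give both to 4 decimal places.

Posterior: Beta(4+0, 5+14) = Beta(4, 19).
Mode = (4−1)/(4+19−2) = 3/21 = 0.1429.
Mean = 4/(4+19) = 4/23 = 0.1739.
Mean > mode: the posterior has a right tail.

MAP = 0.1429; posterior mean = 0.1739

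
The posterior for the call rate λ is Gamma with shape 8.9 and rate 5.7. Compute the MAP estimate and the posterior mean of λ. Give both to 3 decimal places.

MAP estimate = 1.386, posterior mean = 1.561

Mode = (α−1)/β = 7.9/5.7 = 1.386.
Mean = α/β = 8.9/5.7 = 1.561.
Mean > mode: the posterior has a right tail.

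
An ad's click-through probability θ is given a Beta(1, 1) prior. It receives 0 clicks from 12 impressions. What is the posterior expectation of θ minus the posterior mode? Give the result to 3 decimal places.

0.071

Posterior: Beta(1+0, 1+12) = Beta(1, 13).
Since α = 1 ≤ 1 and β > 1, the Beta density is monotone decreasing on [0,1]; the mode is at 0.
Mean = 1/(1+13) = 0.071.
Difference = 0.071 − 0.000 = 0.071.
The mean is pulled above the mode by the posterior's right skew.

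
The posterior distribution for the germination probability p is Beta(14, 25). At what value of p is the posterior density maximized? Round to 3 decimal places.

Mode = (14−1)/(14+25−2) = 13/37 = 0.351.
Mean = 14/(14+25) = 14/39 = 0.359.
This is the posterior mode — the MAP estimate.

0.351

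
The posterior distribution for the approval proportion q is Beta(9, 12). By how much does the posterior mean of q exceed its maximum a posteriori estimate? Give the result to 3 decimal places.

0.008

Mode = (9−1)/(9+12−2) = 8/19 = 0.421.
Mean = 9/(9+12) = 9/21 = 0.429.
Difference = 0.429 − 0.421 = 0.008.
Mean > mode: the posterior has a right tail.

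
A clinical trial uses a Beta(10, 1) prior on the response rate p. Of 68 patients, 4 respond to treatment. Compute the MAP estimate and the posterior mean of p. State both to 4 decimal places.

MAP: 0.1688. Posterior mean: 0.1772.

Posterior: Beta(10+4, 1+64) = Beta(14, 65).
Mode = (14−1)/(14+65−2) = 13/77 = 0.1688.
Mean = 14/(14+65) = 14/79 = 0.1772.
Mean > mode: the posterior has a right tail.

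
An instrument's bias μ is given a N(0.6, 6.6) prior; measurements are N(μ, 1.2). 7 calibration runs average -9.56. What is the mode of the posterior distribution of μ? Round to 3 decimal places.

Posterior for μ is Normal. Precision-weighted mean: (1/6.6·0.6 + 7/1.2·-9.56) / (1/6.6 + 7/1.2) = -9.303.
A Normal posterior is symmetric, so mode = mean.
This is the posterior mode — the MAP estimate.

-9.303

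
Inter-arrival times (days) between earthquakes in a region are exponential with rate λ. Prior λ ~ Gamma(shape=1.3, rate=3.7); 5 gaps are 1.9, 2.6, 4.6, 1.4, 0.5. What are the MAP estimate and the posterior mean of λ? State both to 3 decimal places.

MAP = 0.361, posterior mean = 0.429

Σ times = 11.0. Posterior: Gamma(shape = 1.3+5 = 6.3, rate = 3.7+11.0 = 14.7).
Mode = (α−1)/β = 5.3/14.7 = 0.361.
Mean = α/β = 6.3/14.7 = 0.429.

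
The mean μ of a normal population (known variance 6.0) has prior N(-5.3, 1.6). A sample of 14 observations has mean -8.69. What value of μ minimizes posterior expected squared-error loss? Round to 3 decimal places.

-7.974

Posterior for μ is Normal. Precision-weighted mean: (1/1.6·-5.3 + 14/6.0·-8.69) / (1/1.6 + 14/6.0) = -7.974.
A Normal posterior is symmetric, so mode = mean.
Squared-error loss ⇒ the optimal estimator is the posterior mean.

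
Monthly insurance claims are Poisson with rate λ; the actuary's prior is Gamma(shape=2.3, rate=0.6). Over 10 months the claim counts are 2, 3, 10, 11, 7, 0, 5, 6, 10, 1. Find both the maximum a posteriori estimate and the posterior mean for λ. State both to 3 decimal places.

Σ counts = 55. Posterior: Gamma(shape = 2.3+55 = 57.3, rate = 0.6+10 = 10.6).
Mode = (α−1)/β = 56.3/10.6 = 5.311.
Mean = α/β = 57.3/10.6 = 5.406.
The posterior is right-skewed, so the mean exceeds the mode.

MAP: 5.311. Posterior mean: 5.406.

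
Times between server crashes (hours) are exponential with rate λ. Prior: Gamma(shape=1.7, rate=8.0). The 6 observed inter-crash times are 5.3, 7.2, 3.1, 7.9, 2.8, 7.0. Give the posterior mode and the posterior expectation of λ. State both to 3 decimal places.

Σ times = 33.3. Posterior: Gamma(shape = 1.7+6 = 7.7, rate = 8.0+33.3 = 41.3).
Mode = (α−1)/β = 6.7/41.3 = 0.162.
Mean = α/β = 7.7/41.3 = 0.186.

MAP: 0.162. Posterior mean: 0.186.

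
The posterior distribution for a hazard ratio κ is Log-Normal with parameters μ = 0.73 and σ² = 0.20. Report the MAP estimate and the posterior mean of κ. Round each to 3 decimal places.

MAP: 1.699. Posterior mean: 2.293.

Mode = exp(μ − σ²) = exp(0.53) = 1.699.
Mean = exp(μ + σ²/2) = exp(0.830) = 2.293.
The posterior is right-skewed, so the mean exceeds the mode.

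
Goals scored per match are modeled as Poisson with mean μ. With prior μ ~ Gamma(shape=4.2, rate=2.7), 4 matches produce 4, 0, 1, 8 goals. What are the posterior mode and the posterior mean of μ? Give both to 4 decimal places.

μ_MAP = 2.4179, E[μ|data] = 2.5672

Σ counts = 13. Posterior: Gamma(shape = 4.2+13 = 17.2, rate = 2.7+4 = 6.7).
Mode = (α−1)/β = 16.2/6.7 = 2.4179.
Mean = α/β = 17.2/6.7 = 2.5672.
Right-skewed posterior ⇒ mode < mean.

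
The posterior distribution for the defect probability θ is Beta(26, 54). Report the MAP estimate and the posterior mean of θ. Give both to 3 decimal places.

MAP = 0.321, posterior mean = 0.325

Mode = (26−1)/(26+54−2) = 25/78 = 0.321.
Mean = 26/(26+54) = 26/80 = 0.325.
Mean > mode: the posterior has a right tail.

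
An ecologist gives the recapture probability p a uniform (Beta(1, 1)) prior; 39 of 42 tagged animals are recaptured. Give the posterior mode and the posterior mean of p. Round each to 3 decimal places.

p_MAP = 0.929, E[p|data] = 0.909

Posterior: Beta(1+39, 1+3) = Beta(40, 4).
Mode = (40−1)/(40+4−2) = 39/42 = 0.929.
With a flat prior the MAP equals the MLE, 39/42.
Mean = 40/(40+4) = 40/44 = 0.909.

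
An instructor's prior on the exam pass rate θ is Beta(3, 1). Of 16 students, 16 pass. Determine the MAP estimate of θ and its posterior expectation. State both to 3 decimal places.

MAP = 1.000, posterior mean = 0.950

Posterior: Beta(3+16, 1+0) = Beta(19, 1).
Since β = 1 ≤ 1 and α > 1, the Beta density is monotone increasing on [0,1]; the mode is at 1.
Mean = 19/(19+1) = 0.950.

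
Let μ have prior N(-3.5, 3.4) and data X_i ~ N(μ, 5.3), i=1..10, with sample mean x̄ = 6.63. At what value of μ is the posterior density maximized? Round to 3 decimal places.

5.264

Posterior for μ is Normal. Precision-weighted mean: (1/3.4·-3.5 + 10/5.3·6.63) / (1/3.4 + 10/5.3) = 5.264.
A Normal posterior is symmetric, so mode = mean.
This is the posterior mode — the MAP estimate.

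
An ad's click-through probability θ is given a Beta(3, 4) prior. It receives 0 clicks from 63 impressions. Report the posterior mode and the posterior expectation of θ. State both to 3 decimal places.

θ_MAP = 0.029, E[θ|data] = 0.043

Posterior: Beta(3+0, 4+63) = Beta(3, 67).
Mode = (3−1)/(3+67−2) = 2/68 = 0.029.
Mean = 3/(3+67) = 3/70 = 0.043.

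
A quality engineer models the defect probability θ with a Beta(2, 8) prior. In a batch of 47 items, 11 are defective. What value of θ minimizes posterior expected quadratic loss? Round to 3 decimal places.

0.228

Posterior: Beta(2+11, 8+36) = Beta(13, 44).
Mode = (13−1)/(13+44−2) = 12/55 = 0.218.
Mean = 13/(13+44) = 13/57 = 0.228.
Quadratic loss ⇒ the optimal estimator is the posterior mean.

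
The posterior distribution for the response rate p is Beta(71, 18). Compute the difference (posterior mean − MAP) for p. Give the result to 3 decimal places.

Mode = (71−1)/(71+18−2) = 70/87 = 0.805.
Mean = 71/(71+18) = 71/89 = 0.798.
Difference = 0.798 − 0.805 = -0.007.
The posterior is left-skewed, so the mode exceeds the mean.

-0.007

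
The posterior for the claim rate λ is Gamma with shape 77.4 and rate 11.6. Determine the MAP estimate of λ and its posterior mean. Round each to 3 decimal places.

MAP: 6.586. Posterior mean: 6.672.

Mode = (α−1)/β = 76.4/11.6 = 6.586.
Mean = α/β = 77.4/11.6 = 6.672.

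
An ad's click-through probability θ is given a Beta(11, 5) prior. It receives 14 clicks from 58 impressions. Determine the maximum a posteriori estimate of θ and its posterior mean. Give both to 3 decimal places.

Posterior: Beta(11+14, 5+44) = Beta(25, 49).
Mode = (25−1)/(25+49−2) = 24/72 = 0.333.
Mean = 25/(25+49) = 25/74 = 0.338.

MAP = 0.333; posterior mean = 0.338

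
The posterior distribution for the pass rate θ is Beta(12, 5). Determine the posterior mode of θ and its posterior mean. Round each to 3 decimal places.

Mode = (12−1)/(12+5−2) = 11/15 = 0.733.
Mean = 12/(12+5) = 12/17 = 0.706.
Mode > mean: the posterior has a left tail.

θ_MAP = 0.733, E[θ|data] = 0.706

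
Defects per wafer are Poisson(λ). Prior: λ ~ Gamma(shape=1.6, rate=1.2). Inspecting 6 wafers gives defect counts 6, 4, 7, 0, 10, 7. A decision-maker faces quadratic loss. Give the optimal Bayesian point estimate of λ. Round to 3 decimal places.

4.944

Σ counts = 34. Posterior: Gamma(shape = 1.6+34 = 35.6, rate = 1.2+6 = 7.2).
Mode = (α−1)/β = 34.6/7.2 = 4.806.
Mean = α/β = 35.6/7.2 = 4.944.
Quadratic loss ⇒ the optimal estimator is the posterior mean.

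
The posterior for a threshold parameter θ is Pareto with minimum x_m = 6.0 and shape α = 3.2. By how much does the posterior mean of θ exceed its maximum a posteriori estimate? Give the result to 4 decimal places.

2.7273

The Pareto density is strictly decreasing on [x_m, ∞), so the mode is x_m = 6.0000.
Mean = α·x_m/(α−1) = 3.2·6.0/2.2 = 8.7273.
Difference = 8.7273 − 6.0000 = 2.7273.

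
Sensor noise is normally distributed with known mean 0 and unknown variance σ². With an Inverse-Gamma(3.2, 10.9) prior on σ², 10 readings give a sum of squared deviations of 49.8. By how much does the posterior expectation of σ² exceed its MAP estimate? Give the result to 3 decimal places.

Posterior: Inverse-Gamma(shape = 3.2+10/2 = 8.2, scale = 10.9+49.8/2 = 35.8).
Mode = β/(α+1) = 35.8/9.2 = 3.891.
Mean = β/(α−1) = 35.8/7.2 = 4.972.
Difference = 4.972 − 3.891 = 1.081.

1.081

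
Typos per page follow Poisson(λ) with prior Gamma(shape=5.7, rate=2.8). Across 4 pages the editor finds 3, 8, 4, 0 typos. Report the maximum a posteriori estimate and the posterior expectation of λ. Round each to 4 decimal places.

Σ counts = 15. Posterior: Gamma(shape = 5.7+15 = 20.7, rate = 2.8+4 = 6.8).
Mode = (α−1)/β = 19.7/6.8 = 2.8971.
Mean = α/β = 20.7/6.8 = 3.0441.

MAP = 2.8971, posterior mean = 3.0441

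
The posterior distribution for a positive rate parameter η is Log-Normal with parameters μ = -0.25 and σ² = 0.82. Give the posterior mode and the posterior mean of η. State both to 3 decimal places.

Mode = exp(μ − σ²) = exp(-1.07) = 0.343.
Mean = exp(μ + σ²/2) = exp(0.160) = 1.174.
The mean is pulled above the mode by the posterior's right skew.

MAP = 0.343; posterior mean = 1.174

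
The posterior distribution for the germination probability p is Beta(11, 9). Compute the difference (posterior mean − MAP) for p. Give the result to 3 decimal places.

Mode = (11−1)/(11+9−2) = 10/18 = 0.556.
Mean = 11/(11+9) = 11/20 = 0.550.
Difference = 0.550 − 0.556 = -0.006.

-0.006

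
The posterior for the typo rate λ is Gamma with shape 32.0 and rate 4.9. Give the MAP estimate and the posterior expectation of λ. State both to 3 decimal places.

Mode = (α−1)/β = 31.0/4.9 = 6.327.
Mean = α/β = 32.0/4.9 = 6.531.
The mean is pulled above the mode by the posterior's right skew.

MAP = 6.327; posterior mean = 6.531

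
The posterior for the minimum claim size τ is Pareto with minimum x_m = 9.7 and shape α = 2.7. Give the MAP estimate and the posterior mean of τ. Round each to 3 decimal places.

MAP = 9.700, posterior mean = 15.406

The Pareto density is strictly decreasing on [x_m, ∞), so the mode is x_m = 9.700.
Mean = α·x_m/(α−1) = 2.7·9.7/1.7 = 15.406.
Mean > mode: the posterior has a right tail.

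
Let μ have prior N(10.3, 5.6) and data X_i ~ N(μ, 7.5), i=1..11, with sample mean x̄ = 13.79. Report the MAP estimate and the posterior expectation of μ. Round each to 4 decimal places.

MAP: 13.4112. Posterior mean: 13.4112.

Posterior for μ is Normal. Precision-weighted mean: (1/5.6·10.3 + 11/7.5·13.79) / (1/5.6 + 11/7.5) = 13.4112.
A Normal posterior is symmetric, so mode = mean.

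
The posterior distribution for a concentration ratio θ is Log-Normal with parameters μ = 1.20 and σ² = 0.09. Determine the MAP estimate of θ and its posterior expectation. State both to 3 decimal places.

Mode = exp(μ − σ²) = exp(1.11) = 3.034.
Mean = exp(μ + σ²/2) = exp(1.245) = 3.473.
The posterior is right-skewed, so the mean exceeds the mode.

MAP = 3.034; posterior mean = 3.473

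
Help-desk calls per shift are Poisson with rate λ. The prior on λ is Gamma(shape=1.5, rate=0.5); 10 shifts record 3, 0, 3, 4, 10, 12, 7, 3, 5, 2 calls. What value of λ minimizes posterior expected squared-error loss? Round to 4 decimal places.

Σ counts = 49. Posterior: Gamma(shape = 1.5+49 = 50.5, rate = 0.5+10 = 10.5).
Mode = (α−1)/β = 49.5/10.5 = 4.7143.
Mean = α/β = 50.5/10.5 = 4.8095.
Squared-error loss ⇒ the optimal estimator is the posterior mean.

4.8095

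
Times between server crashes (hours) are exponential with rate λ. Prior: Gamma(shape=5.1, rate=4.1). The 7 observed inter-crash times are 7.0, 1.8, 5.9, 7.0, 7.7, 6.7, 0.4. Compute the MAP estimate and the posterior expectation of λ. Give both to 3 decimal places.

Σ times = 36.5. Posterior: Gamma(shape = 5.1+7 = 12.1, rate = 4.1+36.5 = 40.6).
Mode = (α−1)/β = 11.1/40.6 = 0.273.
Mean = α/β = 12.1/40.6 = 0.298.
The mean is pulled above the mode by the posterior's right skew.

MAP estimate = 0.273, posterior expectation = 0.298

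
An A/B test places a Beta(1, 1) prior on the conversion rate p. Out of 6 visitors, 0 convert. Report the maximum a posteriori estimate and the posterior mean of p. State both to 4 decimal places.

MAP = 0.0000, posterior mean = 0.1250

Posterior: Beta(1+0, 1+6) = Beta(1, 7).
Since α = 1 ≤ 1 and β > 1, the Beta density is monotone decreasing on [0,1]; the mode is at 0.
Mean = 1/(1+7) = 0.1250.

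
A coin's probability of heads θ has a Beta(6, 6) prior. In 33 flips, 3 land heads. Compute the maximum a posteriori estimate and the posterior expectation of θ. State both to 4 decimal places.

Posterior: Beta(6+3, 6+30) = Beta(9, 36).
Mode = (9−1)/(9+36−2) = 8/43 = 0.1860.
Mean = 9/(9+36) = 9/45 = 0.2000.
Mean > mode: the posterior has a right tail.

MAP = 0.1860, posterior mean = 0.2000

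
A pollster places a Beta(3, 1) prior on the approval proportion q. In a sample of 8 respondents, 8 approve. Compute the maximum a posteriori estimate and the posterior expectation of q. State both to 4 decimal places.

MAP = 1.0000; posterior mean = 0.9167

Posterior: Beta(3+8, 1+0) = Beta(11, 1).
Since β = 1 ≤ 1 and α > 1, the Beta density is monotone increasing on [0,1]; the mode is at 1.
Mean = 11/(11+1) = 0.9167.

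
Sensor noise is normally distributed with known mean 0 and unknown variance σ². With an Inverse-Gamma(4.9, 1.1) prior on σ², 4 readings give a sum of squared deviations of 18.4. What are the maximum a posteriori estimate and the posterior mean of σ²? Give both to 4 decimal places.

Posterior: Inverse-Gamma(shape = 4.9+4/2 = 6.9, scale = 1.1+18.4/2 = 10.3).
Mode = β/(α+1) = 10.3/7.9 = 1.3038.
Mean = β/(α−1) = 10.3/5.9 = 1.7458.

σ²_MAP = 1.3038, E[σ²|data] = 1.7458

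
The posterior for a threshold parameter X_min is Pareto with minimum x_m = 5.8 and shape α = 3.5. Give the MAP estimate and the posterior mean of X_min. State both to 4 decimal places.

MAP = 5.8000, posterior mean = 8.1200

The Pareto density is strictly decreasing on [x_m, ∞), so the mode is x_m = 5.8000.
Mean = α·x_m/(α−1) = 3.5·5.8/2.5 = 8.1200.
Right-skewed posterior ⇒ mode < mean.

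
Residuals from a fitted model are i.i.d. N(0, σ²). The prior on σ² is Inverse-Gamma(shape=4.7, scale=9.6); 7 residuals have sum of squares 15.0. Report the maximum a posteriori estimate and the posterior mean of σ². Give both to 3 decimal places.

MAP: 1.859. Posterior mean: 2.375.

Posterior: Inverse-Gamma(shape = 4.7+7/2 = 8.2, scale = 9.6+15.0/2 = 17.1).
Mode = β/(α+1) = 17.1/9.2 = 1.859.
Mean = β/(α−1) = 17.1/7.2 = 2.375.
Mean > mode: the posterior has a right tail.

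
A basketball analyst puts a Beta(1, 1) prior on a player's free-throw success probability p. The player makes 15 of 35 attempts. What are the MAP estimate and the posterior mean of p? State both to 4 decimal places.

Posterior: Beta(1+15, 1+20) = Beta(16, 21).
Mode = (16−1)/(16+21−2) = 15/35 = 0.4286.
Mean = 16/(16+21) = 16/37 = 0.4324.

p_MAP = 0.4286, E[p|data] = 0.4324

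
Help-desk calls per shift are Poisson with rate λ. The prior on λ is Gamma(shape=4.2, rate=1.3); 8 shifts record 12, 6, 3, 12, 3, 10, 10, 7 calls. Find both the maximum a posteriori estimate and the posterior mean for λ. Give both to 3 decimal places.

maximum a posteriori estimate = 7.118, posterior mean = 7.226

Σ counts = 63. Posterior: Gamma(shape = 4.2+63 = 67.2, rate = 1.3+8 = 9.3).
Mode = (α−1)/β = 66.2/9.3 = 7.118.
Mean = α/β = 67.2/9.3 = 7.226.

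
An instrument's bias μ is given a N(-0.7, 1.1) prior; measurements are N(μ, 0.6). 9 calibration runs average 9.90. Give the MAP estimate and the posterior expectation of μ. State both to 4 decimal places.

MAP = 9.2943; posterior mean = 9.2943

Posterior for μ is Normal. Precision-weighted mean: (1/1.1·-0.7 + 9/0.6·9.90) / (1/1.1 + 9/0.6) = 9.2943.
A Normal posterior is symmetric, so mode = mean.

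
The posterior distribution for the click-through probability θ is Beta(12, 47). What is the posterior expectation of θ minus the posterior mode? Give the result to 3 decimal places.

Mode = (12−1)/(12+47−2) = 11/57 = 0.193.
Mean = 12/(12+47) = 12/59 = 0.203.
Difference = 0.203 − 0.193 = 0.010.
Right-skewed posterior ⇒ mode < mean.

0.010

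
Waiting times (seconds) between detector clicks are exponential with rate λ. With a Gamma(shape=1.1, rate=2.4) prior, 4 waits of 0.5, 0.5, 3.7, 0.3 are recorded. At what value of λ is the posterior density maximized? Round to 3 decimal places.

0.554

Σ times = 5.0. Posterior: Gamma(shape = 1.1+4 = 5.1, rate = 2.4+5.0 = 7.4).
Mode = (α−1)/β = 4.1/7.4 = 0.554.
Mean = α/β = 5.1/7.4 = 0.689.
This is the posterior mode — the MAP estimate.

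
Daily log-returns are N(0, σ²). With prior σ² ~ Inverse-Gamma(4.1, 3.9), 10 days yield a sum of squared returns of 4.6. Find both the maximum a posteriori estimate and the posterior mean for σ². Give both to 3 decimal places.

Posterior: Inverse-Gamma(shape = 4.1+10/2 = 9.1, scale = 3.9+4.6/2 = 6.2).
Mode = β/(α+1) = 6.2/10.1 = 0.614.
Mean = β/(α−1) = 6.2/8.1 = 0.765.

maximum a posteriori estimate = 0.614, posterior mean = 0.765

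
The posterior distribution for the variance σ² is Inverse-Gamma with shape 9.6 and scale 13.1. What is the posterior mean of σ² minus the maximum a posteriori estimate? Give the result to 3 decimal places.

0.287

Mode = β/(α+1) = 13.1/10.6 = 1.236.
Mean = β/(α−1) = 13.1/8.6 = 1.523.
Difference = 1.523 − 1.236 = 0.287.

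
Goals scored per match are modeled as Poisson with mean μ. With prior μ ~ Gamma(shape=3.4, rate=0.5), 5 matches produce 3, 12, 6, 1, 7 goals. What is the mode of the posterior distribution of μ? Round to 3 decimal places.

5.709

Σ counts = 29. Posterior: Gamma(shape = 3.4+29 = 32.4, rate = 0.5+5 = 5.5).
Mode = (α−1)/β = 31.4/5.5 = 5.709.
Mean = α/β = 32.4/5.5 = 5.891.
This is the posterior mode — the MAP estimate.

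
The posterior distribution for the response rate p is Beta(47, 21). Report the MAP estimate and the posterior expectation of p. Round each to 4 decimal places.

Mode = (47−1)/(47+21−2) = 46/66 = 0.6970.
Mean = 47/(47+21) = 47/68 = 0.6912.

MAP = 0.6970, posterior mean = 0.6912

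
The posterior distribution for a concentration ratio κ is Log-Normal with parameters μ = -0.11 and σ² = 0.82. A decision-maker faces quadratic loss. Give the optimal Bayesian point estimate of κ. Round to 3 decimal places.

Mode = exp(μ − σ²) = exp(-0.93) = 0.395.
Mean = exp(μ + σ²/2) = exp(0.300) = 1.350.
Quadratic loss ⇒ the optimal estimator is the posterior mean.

1.350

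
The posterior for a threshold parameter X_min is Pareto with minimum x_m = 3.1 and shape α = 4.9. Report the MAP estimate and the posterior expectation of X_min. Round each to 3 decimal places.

MAP estimate = 3.100, posterior expectation = 3.895

The Pareto density is strictly decreasing on [x_m, ∞), so the mode is x_m = 3.100.
Mean = α·x_m/(α−1) = 4.9·3.1/3.9 = 3.895.
The mean is pulled above the mode by the posterior's right skew.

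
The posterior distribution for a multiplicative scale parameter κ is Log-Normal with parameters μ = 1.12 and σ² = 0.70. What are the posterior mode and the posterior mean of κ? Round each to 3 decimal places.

Mode = exp(μ − σ²) = exp(0.42) = 1.522.
Mean = exp(μ + σ²/2) = exp(1.470) = 4.349.
Mean > mode: the posterior has a right tail.

κ_MAP = 1.522, E[κ|data] = 4.349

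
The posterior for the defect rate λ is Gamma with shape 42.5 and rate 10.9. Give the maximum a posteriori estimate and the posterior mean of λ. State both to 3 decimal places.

MAP = 3.807, posterior mean = 3.899

Mode = (α−1)/β = 41.5/10.9 = 3.807.
Mean = α/β = 42.5/10.9 = 3.899.
The posterior is right-skewed, so the mean exceeds the mode.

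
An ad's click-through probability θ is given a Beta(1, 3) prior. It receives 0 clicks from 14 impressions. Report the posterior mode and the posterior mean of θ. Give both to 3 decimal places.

θ_MAP = 0.000, E[θ|data] = 0.056

Posterior: Beta(1+0, 3+14) = Beta(1, 17).
Since α = 1 ≤ 1 and β > 1, the Beta density is monotone decreasing on [0,1]; the mode is at 0.
Mean = 1/(1+17) = 0.056.
Mean > mode: the posterior has a right tail.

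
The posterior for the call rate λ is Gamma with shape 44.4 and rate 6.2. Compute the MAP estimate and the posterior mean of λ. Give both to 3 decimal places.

Mode = (α−1)/β = 43.4/6.2 = 7.000.
Mean = α/β = 44.4/6.2 = 7.161.
The mean is pulled above the mode by the posterior's right skew.

MAP = 7.000; posterior mean = 7.161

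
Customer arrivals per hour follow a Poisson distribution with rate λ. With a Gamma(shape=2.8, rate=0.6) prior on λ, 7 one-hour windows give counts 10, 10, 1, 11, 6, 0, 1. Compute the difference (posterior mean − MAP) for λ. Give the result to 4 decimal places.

Σ counts = 39. Posterior: Gamma(shape = 2.8+39 = 41.8, rate = 0.6+7 = 7.6).
Mode = (α−1)/β = 40.8/7.6 = 5.3684.
Mean = α/β = 41.8/7.6 = 5.5000.
Difference = 5.5000 − 5.3684 = 0.1316.

0.1316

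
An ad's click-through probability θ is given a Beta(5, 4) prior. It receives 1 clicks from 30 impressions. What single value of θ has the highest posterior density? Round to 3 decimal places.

0.135

Posterior: Beta(5+1, 4+29) = Beta(6, 33).
Mode = (6−1)/(6+33−2) = 5/37 = 0.135.
Mean = 6/(6+33) = 6/39 = 0.154.
This is the posterior mode — the MAP estimate.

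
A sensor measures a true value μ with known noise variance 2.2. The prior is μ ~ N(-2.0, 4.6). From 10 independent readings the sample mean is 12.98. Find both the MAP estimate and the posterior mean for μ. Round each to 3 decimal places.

μ_MAP = 12.296, E[μ|data] = 12.296

Posterior for μ is Normal. Precision-weighted mean: (1/4.6·-2.0 + 10/2.2·12.98) / (1/4.6 + 10/2.2) = 12.296.
A Normal posterior is symmetric, so mode = mean.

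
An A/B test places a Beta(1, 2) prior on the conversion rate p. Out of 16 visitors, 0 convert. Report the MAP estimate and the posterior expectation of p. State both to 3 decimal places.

Posterior: Beta(1+0, 2+16) = Beta(1, 18).
Since α = 1 ≤ 1 and β > 1, the Beta density is monotone decreasing on [0,1]; the mode is at 0.
Mean = 1/(1+18) = 0.053.
Mean > mode: the posterior has a right tail.

MAP: 0.000. Posterior mean: 0.053.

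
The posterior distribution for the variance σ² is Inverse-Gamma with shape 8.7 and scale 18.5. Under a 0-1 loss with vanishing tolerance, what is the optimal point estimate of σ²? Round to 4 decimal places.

Mode = β/(α+1) = 18.5/9.7 = 1.9072.
Mean = β/(α−1) = 18.5/7.7 = 2.4026.
This is the posterior mode — the MAP estimate.

1.9072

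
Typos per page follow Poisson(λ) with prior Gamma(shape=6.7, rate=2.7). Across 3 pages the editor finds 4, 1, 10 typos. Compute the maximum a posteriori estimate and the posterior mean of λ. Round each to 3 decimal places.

λ_MAP = 3.632, E[λ|data] = 3.807

Σ counts = 15. Posterior: Gamma(shape = 6.7+15 = 21.7, rate = 2.7+3 = 5.7).
Mode = (α−1)/β = 20.7/5.7 = 3.632.
Mean = α/β = 21.7/5.7 = 3.807.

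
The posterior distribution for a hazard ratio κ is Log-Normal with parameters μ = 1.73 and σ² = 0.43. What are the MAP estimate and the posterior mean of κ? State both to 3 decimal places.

MAP = 3.669; posterior mean = 6.994

Mode = exp(μ − σ²) = exp(1.30) = 3.669.
Mean = exp(μ + σ²/2) = exp(1.945) = 6.994.
The posterior is right-skewed, so the mean exceeds the mode.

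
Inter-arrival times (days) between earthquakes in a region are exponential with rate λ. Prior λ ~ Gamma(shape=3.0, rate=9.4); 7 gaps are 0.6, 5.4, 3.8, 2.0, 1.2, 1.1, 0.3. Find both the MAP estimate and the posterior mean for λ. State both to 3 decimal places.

Σ times = 14.4. Posterior: Gamma(shape = 3.0+7 = 10.0, rate = 9.4+14.4 = 23.8).
Mode = (α−1)/β = 9.0/23.8 = 0.378.
Mean = α/β = 10.0/23.8 = 0.420.
The mean is pulled above the mode by the posterior's right skew.

λ_MAP = 0.378, E[λ|data] = 0.420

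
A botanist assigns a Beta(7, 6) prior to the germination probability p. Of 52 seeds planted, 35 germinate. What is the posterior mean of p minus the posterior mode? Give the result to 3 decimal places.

Posterior: Beta(7+35, 6+17) = Beta(42, 23).
Mode = (42−1)/(42+23−2) = 41/63 = 0.651.
Mean = 42/(42+23) = 42/65 = 0.646.
Difference = 0.646 − 0.651 = -0.005.
The mean is pulled below the mode by the posterior's left skew.

-0.005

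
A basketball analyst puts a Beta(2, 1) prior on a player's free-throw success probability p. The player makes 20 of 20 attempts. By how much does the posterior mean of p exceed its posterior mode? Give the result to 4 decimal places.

-0.0435

Posterior: Beta(2+20, 1+0) = Beta(22, 1).
Since β = 1 ≤ 1 and α > 1, the Beta density is monotone increasing on [0,1]; the mode is at 1.
Mean = 22/(22+1) = 0.9565.
Difference = 0.9565 − 1.0000 = -0.0435.
The posterior is left-skewed, so the mode exceeds the mean.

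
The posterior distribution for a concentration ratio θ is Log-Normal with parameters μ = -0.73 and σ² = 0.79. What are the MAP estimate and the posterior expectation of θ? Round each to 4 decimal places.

Mode = exp(μ − σ²) = exp(-1.52) = 0.2187.
Mean = exp(μ + σ²/2) = exp(-0.335) = 0.7153.

MAP estimate = 0.2187, posterior expectation = 0.7153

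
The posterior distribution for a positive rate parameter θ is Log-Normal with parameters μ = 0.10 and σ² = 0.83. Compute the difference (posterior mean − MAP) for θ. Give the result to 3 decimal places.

Mode = exp(μ − σ²) = exp(-0.73) = 0.482.
Mean = exp(μ + σ²/2) = exp(0.515) = 1.674.
Difference = 1.674 − 0.482 = 1.192.

1.192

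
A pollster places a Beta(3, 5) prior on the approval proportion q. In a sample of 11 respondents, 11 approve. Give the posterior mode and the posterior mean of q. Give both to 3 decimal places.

q_MAP = 0.765, E[q|data] = 0.737

Posterior: Beta(3+11, 5+0) = Beta(14, 5).
Mode = (14−1)/(14+5−2) = 13/17 = 0.765.
Mean = 14/(14+5) = 14/19 = 0.737.
Left-skewed posterior ⇒ mean < mode.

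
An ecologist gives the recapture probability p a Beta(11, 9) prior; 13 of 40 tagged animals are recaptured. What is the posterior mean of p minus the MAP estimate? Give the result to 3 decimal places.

0.003

Posterior: Beta(11+13, 9+27) = Beta(24, 36).
Mode = (24−1)/(24+36−2) = 23/58 = 0.397.
Mean = 24/(24+36) = 24/60 = 0.400.
Difference = 0.400 − 0.397 = 0.003.
Mean > mode: the posterior has a right tail.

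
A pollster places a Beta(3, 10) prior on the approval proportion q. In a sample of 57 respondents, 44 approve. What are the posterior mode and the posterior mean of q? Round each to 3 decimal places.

Posterior: Beta(3+44, 10+13) = Beta(47, 23).
Mode = (47−1)/(47+23−2) = 46/68 = 0.676.
Mean = 47/(47+23) = 47/70 = 0.671.
Left-skewed posterior ⇒ mean < mode.

q_MAP = 0.676, E[q|data] = 0.671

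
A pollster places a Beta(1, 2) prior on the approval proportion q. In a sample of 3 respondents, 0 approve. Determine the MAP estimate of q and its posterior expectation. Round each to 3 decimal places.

Posterior: Beta(1+0, 2+3) = Beta(1, 5).
Since α = 1 ≤ 1 and β > 1, the Beta density is monotone decreasing on [0,1]; the mode is at 0.
Mean = 1/(1+5) = 0.167.

q_MAP = 0.000, E[q|data] = 0.167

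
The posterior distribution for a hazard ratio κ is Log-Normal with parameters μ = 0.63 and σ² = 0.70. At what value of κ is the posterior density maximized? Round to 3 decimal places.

0.932

Mode = exp(μ − σ²) = exp(-0.07) = 0.932.
Mean = exp(μ + σ²/2) = exp(0.980) = 2.664.
This is the posterior mode — the MAP estimate.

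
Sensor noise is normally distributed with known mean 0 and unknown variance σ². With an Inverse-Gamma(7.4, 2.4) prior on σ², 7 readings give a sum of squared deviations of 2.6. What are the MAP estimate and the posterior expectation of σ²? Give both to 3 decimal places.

MAP estimate = 0.311, posterior expectation = 0.374

Posterior: Inverse-Gamma(shape = 7.4+7/2 = 10.9, scale = 2.4+2.6/2 = 3.7).
Mode = β/(α+1) = 3.7/11.9 = 0.311.
Mean = β/(α−1) = 3.7/9.9 = 0.374.
Mean > mode: the posterior has a right tail.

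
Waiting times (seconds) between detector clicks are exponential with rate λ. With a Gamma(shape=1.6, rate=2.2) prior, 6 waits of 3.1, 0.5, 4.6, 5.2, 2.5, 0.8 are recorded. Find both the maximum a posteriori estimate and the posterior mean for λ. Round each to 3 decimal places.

MAP = 0.349, posterior mean = 0.402

Σ times = 16.7. Posterior: Gamma(shape = 1.6+6 = 7.6, rate = 2.2+16.7 = 18.9).
Mode = (α−1)/β = 6.6/18.9 = 0.349.
Mean = α/β = 7.6/18.9 = 0.402.
Mean > mode: the posterior has a right tail.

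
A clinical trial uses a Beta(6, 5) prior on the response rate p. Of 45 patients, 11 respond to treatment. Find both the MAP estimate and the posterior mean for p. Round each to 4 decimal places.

Posterior: Beta(6+11, 5+34) = Beta(17, 39).
Mode = (17−1)/(17+39−2) = 16/54 = 0.2963.
Mean = 17/(17+39) = 17/56 = 0.3036.
The mean is pulled above the mode by the posterior's right skew.

MAP = 0.2963; posterior mean = 0.3036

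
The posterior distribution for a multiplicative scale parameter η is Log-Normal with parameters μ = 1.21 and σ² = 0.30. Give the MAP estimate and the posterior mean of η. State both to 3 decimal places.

MAP = 2.484, posterior mean = 3.896

Mode = exp(μ − σ²) = exp(0.91) = 2.484.
Mean = exp(μ + σ²/2) = exp(1.360) = 3.896.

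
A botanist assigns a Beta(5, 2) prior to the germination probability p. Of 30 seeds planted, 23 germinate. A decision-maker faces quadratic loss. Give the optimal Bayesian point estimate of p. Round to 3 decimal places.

0.757

Posterior: Beta(5+23, 2+7) = Beta(28, 9).
Mode = (28−1)/(28+9−2) = 27/35 = 0.771.
Mean = 28/(28+9) = 28/37 = 0.757.
Quadratic loss ⇒ the optimal estimator is the posterior mean.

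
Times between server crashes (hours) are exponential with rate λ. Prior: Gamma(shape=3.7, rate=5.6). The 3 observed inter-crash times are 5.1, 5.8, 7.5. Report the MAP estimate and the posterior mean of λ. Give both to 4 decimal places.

Σ times = 18.4. Posterior: Gamma(shape = 3.7+3 = 6.7, rate = 5.6+18.4 = 24.0).
Mode = (α−1)/β = 5.7/24.0 = 0.2375.
Mean = α/β = 6.7/24.0 = 0.2792.

λ_MAP = 0.2375, E[λ|data] = 0.2792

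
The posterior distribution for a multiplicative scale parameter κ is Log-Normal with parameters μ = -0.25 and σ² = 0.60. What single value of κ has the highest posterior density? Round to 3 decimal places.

0.427

Mode = exp(μ − σ²) = exp(-0.85) = 0.427.
Mean = exp(μ + σ²/2) = exp(0.050) = 1.051.
This is the posterior mode — the MAP estimate.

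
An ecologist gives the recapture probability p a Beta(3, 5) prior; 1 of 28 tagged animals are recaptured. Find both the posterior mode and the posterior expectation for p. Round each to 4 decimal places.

MAP = 0.0882; posterior mean = 0.1111

Posterior: Beta(3+1, 5+27) = Beta(4, 32).
Mode = (4−1)/(4+32−2) = 3/34 = 0.0882.
Mean = 4/(4+32) = 4/36 = 0.1111.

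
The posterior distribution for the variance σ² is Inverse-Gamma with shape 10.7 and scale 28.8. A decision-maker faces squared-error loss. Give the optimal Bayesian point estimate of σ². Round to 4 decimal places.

Mode = β/(α+1) = 28.8/11.7 = 2.4615.
Mean = β/(α−1) = 28.8/9.7 = 2.9691.
Squared-error loss ⇒ the optimal estimator is the posterior mean.

2.9691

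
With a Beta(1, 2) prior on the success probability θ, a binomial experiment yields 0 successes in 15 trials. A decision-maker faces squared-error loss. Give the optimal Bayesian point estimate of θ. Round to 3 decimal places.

Posterior: Beta(1+0, 2+15) = Beta(1, 17).
Since α = 1 ≤ 1 and β > 1, the Beta density is monotone decreasing on [0,1]; the mode is at 0.
Mean = 1/(1+17) = 0.056.
Squared-error loss ⇒ the optimal estimator is the posterior mean.

0.056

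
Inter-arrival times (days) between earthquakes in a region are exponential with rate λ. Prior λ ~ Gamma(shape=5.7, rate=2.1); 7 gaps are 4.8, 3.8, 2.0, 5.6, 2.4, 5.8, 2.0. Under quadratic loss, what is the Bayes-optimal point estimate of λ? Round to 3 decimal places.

Σ times = 26.4. Posterior: Gamma(shape = 5.7+7 = 12.7, rate = 2.1+26.4 = 28.5).
Mode = (α−1)/β = 11.7/28.5 = 0.411.
Mean = α/β = 12.7/28.5 = 0.446.
Quadratic loss ⇒ the optimal estimator is the posterior mean.

0.446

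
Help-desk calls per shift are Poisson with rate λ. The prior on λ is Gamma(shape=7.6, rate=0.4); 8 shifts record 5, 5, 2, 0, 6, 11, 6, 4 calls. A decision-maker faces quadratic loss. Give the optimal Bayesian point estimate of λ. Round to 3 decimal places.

Σ counts = 39. Posterior: Gamma(shape = 7.6+39 = 46.6, rate = 0.4+8 = 8.4).
Mode = (α−1)/β = 45.6/8.4 = 5.429.
Mean = α/β = 46.6/8.4 = 5.548.
Quadratic loss ⇒ the optimal estimator is the posterior mean.

5.548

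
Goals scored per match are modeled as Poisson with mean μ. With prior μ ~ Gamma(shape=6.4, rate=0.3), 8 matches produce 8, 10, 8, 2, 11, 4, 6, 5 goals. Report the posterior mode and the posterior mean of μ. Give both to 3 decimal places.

Σ counts = 54. Posterior: Gamma(shape = 6.4+54 = 60.4, rate = 0.3+8 = 8.3).
Mode = (α−1)/β = 59.4/8.3 = 7.157.
Mean = α/β = 60.4/8.3 = 7.277.

μ_MAP = 7.157, E[μ|data] = 7.277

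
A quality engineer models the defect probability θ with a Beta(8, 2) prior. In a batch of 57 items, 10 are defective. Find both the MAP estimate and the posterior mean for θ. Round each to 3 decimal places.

Posterior: Beta(8+10, 2+47) = Beta(18, 49).
Mode = (18−1)/(18+49−2) = 17/65 = 0.262.
Mean = 18/(18+49) = 18/67 = 0.269.

MAP estimate = 0.262, posterior mean = 0.269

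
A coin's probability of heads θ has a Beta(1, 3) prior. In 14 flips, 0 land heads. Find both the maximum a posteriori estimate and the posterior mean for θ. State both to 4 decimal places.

maximum a posteriori estimate = 0.0000, posterior mean = 0.0556

Posterior: Beta(1+0, 3+14) = Beta(1, 17).
Since α = 1 ≤ 1 and β > 1, the Beta density is monotone decreasing on [0,1]; the mode is at 0.
Mean = 1/(1+17) = 0.0556.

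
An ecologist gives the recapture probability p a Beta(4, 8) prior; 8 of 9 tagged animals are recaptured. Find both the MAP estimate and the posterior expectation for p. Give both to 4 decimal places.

Posterior: Beta(4+8, 8+1) = Beta(12, 9).
Mode = (12−1)/(12+9−2) = 11/19 = 0.5789.
Mean = 12/(12+9) = 12/21 = 0.5714.
The mean is pulled below the mode by the posterior's left skew.

p_MAP = 0.5789, E[p|data] = 0.5714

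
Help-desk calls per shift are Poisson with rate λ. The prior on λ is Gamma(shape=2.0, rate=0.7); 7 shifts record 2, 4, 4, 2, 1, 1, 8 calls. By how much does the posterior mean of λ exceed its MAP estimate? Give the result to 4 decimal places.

Σ counts = 22. Posterior: Gamma(shape = 2.0+22 = 24.0, rate = 0.7+7 = 7.7).
Mode = (α−1)/β = 23.0/7.7 = 2.9870.
Mean = α/β = 24.0/7.7 = 3.1169.
Difference = 3.1169 − 2.9870 = 0.1299.

0.1299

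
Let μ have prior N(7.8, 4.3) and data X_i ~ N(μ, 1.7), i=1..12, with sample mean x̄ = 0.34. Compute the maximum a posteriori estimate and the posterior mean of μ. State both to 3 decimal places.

MAP: 0.578. Posterior mean: 0.578.

Posterior for μ is Normal. Precision-weighted mean: (1/4.3·7.8 + 12/1.7·0.34) / (1/4.3 + 12/1.7) = 0.578.
A Normal posterior is symmetric, so mode = mean.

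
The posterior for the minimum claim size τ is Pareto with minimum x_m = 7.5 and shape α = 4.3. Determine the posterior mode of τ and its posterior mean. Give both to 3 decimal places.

τ_MAP = 7.500, E[τ|data] = 9.773

The Pareto density is strictly decreasing on [x_m, ∞), so the mode is x_m = 7.500.
Mean = α·x_m/(α−1) = 4.3·7.5/3.3 = 9.773.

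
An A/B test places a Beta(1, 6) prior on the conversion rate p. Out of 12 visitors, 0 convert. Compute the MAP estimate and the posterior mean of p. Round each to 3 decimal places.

Posterior: Beta(1+0, 6+12) = Beta(1, 18).
Since α = 1 ≤ 1 and β > 1, the Beta density is monotone decreasing on [0,1]; the mode is at 0.
Mean = 1/(1+18) = 0.053.
Mean > mode: the posterior has a right tail.

MAP = 0.000, posterior mean = 0.053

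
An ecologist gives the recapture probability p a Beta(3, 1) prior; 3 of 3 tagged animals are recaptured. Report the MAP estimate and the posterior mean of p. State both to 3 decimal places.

Posterior: Beta(3+3, 1+0) = Beta(6, 1).
Since β = 1 ≤ 1 and α > 1, the Beta density is monotone increasing on [0,1]; the mode is at 1.
Mean = 6/(6+1) = 0.857.

MAP = 1.000; posterior mean = 0.857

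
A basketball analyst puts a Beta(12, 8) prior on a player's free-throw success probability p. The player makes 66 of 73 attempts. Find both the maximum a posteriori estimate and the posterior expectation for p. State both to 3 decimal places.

Posterior: Beta(12+66, 8+7) = Beta(78, 15).
Mode = (78−1)/(78+15−2) = 77/91 = 0.846.
Mean = 78/(78+15) = 78/93 = 0.839.

MAP = 0.846, posterior mean = 0.839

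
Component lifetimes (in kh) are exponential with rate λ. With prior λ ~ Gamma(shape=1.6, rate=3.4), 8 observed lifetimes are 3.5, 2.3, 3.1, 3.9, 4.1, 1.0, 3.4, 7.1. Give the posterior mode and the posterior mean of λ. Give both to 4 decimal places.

MAP: 0.2704. Posterior mean: 0.3019.

Σ times = 28.4. Posterior: Gamma(shape = 1.6+8 = 9.6, rate = 3.4+28.4 = 31.8).
Mode = (α−1)/β = 8.6/31.8 = 0.2704.
Mean = α/β = 9.6/31.8 = 0.3019.
The mean is pulled above the mode by the posterior's right skew.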